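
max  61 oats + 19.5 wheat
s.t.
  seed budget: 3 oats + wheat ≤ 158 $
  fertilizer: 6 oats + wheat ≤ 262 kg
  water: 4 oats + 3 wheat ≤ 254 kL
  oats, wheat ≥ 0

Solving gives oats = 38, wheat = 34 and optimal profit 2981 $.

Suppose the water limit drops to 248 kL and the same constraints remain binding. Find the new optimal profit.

2957

At the optimum: seed budget uses 148 of 158 (slack = 10); fertilizer uses 262 of 262 (binding); water uses 254 of 254 (binding).
Since seed budget is not tight, its dual is 0.
From A_Bᵀ y = c: 6·y_fertilizer + 4·y_water = 61; 1·y_fertilizer + 3·y_water = 19.5.
→ y_fertilizer = 7.5 and y_water = 4.
Δz = y_water·Δb = 4 × (-6) = -24, so new z* = 2981 − 24 = 2957.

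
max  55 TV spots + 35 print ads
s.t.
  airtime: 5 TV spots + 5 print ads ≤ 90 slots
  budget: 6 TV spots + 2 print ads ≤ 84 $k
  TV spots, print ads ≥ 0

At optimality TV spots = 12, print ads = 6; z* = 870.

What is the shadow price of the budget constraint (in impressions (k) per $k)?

5

At the optimum: airtime uses 90 of 90 (binding); budget uses 84 of 84 (binding).
From A_Bᵀ y = c: 5·y_airtime + 6·y_budget = 55; 5·y_airtime + 2·y_budget = 35.
Solving: y_airtime = 5, y_budget = 5.
Shadow price of budget = 5.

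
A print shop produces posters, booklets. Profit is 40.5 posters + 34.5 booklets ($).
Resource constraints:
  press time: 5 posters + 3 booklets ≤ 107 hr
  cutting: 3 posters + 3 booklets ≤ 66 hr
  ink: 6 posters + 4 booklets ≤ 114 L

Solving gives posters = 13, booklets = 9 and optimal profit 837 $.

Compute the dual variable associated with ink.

At the optimum: press time uses 92 of 107 (slack = 15); cutting uses 66 of 66 (binding); ink uses 114 of 114 (binding).
By complementary slackness, y = 0 for the non-binding constraint.
From A_Bᵀ y = c: 3·y_cutting + 6·y_ink = 40.5; 3·y_cutting + 4·y_ink = 34.5.
This yields shadow prices y_cutting = 7.5, y_ink = 3.
Shadow price of ink = 3.

3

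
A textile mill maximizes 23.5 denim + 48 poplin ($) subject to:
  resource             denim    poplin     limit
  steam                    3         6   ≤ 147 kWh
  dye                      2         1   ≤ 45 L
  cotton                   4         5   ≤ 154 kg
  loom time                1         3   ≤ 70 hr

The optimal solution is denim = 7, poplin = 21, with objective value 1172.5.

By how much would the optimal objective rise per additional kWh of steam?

7.5

Binding: steam and loom time. Non-binding: dye (10 unused), cotton (21 unused).
Slack constraints have shadow price 0 (complementary slackness).
The binding rows give the dual system: 3·y_steam + 1·y_loom time = 23.5 and 6·y_steam + 3·y_loom time = 48.
Solving: y_steam = 7.5, y_loom time = 1.
Shadow price of steam = 7.5.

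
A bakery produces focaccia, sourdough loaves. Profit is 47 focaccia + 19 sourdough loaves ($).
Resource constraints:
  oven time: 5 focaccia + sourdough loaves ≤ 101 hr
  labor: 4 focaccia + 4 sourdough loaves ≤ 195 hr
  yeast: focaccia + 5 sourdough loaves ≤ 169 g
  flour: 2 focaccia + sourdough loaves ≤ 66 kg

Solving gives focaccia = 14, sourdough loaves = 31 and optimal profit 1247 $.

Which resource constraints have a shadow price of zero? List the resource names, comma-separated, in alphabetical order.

flour, labor

oven time: 101/101 (binding)
labor: 180/195 (slack 15)
yeast: 169/169 (binding)
flour: 59/66 (slack 7)
By complementary slackness, a constraint with positive slack has shadow price 0 → flour, labor.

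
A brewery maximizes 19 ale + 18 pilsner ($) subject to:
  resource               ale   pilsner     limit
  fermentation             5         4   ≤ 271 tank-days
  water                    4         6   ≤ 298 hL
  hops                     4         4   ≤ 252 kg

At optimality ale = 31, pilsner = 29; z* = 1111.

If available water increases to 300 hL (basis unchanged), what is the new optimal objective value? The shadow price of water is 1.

1113

Δb = 2, so new z* = 1111 + (1)·(2) = 1111 + 2 = 1113.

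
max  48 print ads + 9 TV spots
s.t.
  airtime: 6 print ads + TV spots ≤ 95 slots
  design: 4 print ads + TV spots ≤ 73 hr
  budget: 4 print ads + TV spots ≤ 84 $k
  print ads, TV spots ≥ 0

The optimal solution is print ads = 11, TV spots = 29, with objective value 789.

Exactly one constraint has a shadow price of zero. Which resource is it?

budget

airtime: 95/95 (binding)
design: 73/73 (binding)
budget: 73/84 (slack 11)
By complementary slackness, a constraint with positive slack has shadow price 0 → budget.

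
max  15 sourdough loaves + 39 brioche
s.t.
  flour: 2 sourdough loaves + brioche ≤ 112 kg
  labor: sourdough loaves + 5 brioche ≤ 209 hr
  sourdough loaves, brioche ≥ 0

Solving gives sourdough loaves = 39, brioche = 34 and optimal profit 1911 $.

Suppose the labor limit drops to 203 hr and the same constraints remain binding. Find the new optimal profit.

Both flour and labor are binding at x*.
The binding rows give the dual system: 2·y_flour + 1·y_labor = 15 and 1·y_flour + 5·y_labor = 39.
Solving: y_flour = 4, y_labor = 7.
Δz = y_labor·Δb = 7 × (-6) = -42, so new z* = 1911 − 42 = 1869.

1869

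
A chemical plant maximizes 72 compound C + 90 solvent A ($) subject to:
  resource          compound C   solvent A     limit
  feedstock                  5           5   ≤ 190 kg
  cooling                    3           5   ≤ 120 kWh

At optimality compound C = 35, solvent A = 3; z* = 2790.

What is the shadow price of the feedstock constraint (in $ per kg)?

9

Both feedstock and cooling are binding at x*.
Dual feasibility on the basic columns requires 5·y_feedstock + 3·y_cooling = 72, 5·y_feedstock + 5·y_cooling = 90.
→ y_feedstock = 9 and y_cooling = 9.
Shadow price of feedstock = 9.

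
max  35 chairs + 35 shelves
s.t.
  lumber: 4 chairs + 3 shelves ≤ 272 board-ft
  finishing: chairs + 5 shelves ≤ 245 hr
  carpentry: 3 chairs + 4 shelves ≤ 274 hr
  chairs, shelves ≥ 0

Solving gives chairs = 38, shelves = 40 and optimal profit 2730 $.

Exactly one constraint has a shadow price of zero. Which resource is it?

finishing

lumber: 272/272 (binding)
finishing: 238/245 (slack 7)
carpentry: 274/274 (binding)
By complementary slackness, a constraint with positive slack has shadow price 0 → finishing.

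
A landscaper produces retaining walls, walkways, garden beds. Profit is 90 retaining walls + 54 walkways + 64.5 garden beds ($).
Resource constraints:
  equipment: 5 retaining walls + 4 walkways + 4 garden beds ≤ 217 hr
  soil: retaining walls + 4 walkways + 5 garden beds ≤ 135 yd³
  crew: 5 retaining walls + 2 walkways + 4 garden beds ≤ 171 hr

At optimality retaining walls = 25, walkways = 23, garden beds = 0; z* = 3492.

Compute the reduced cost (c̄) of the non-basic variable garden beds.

Binding: equipment and crew. Non-binding: soil (18 unused).
By complementary slackness, y = 0 for the non-binding constraint.
Dual feasibility on the basic columns requires 5·y_equipment + 5·y_crew = 90, 4·y_equipment + 2·y_crew = 54.
→ y_equipment = 9 and y_crew = 9.
Reduced cost of garden beds: c₃ − yᵀa₃ = 64.5 − (9·4 + 9·4) = 64.5 − 72 = -7.5.

-7.5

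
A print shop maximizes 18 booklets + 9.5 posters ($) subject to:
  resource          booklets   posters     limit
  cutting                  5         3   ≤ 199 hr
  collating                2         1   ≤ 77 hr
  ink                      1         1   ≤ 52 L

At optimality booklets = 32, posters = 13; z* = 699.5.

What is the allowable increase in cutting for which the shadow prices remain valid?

Binding constraints: cutting, collating. The basis is B = [[5,3],[2,1]] with det -1.
Per unit increase in cutting, x* moves by d = (-1, 2).
The basis stays optimal until ink becomes binding; allowable increase = 7 hr.

7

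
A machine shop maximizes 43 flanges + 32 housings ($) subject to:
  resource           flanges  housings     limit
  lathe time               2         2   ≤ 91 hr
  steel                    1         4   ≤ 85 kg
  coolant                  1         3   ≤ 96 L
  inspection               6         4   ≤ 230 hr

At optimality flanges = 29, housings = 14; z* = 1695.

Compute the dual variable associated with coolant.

0

Check each constraint at x*: lathe time 86/91 (slack 5); steel 85/85 (tight); coolant 71/96 (slack 25); inspection 230/230 (tight).
Since lathe time, coolant are not tight, their duals are 0.
From A_Bᵀ y = c: 1·y_steel + 6·y_inspection = 43; 4·y_steel + 4·y_inspection = 32.
This yields shadow prices y_steel = 1, y_inspection = 7.
Shadow price of coolant = 0.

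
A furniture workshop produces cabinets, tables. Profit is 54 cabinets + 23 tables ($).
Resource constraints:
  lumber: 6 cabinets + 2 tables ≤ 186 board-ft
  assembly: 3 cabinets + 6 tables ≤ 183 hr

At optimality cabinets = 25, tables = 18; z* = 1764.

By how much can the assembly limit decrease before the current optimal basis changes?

90

Binding constraints: lumber, assembly. The basis is B = [[6,2],[3,6]] with det 30.
Per unit decrease in assembly, x* moves by d = (0.0667, -0.2).
The basis stays optimal until tables reaches 0; allowable decrease = 90 hr.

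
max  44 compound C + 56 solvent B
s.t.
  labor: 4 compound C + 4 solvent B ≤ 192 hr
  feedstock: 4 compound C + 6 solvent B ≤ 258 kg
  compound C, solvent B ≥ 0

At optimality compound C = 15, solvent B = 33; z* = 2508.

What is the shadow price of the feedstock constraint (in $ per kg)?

6

Check each constraint at x*: labor 192/192 (tight); feedstock 258/258 (tight).
Dual feasibility on the basic columns requires 4·y_labor + 4·y_feedstock = 44, 4·y_labor + 6·y_feedstock = 56.
Solving: y_labor = 5, y_feedstock = 6.
Shadow price of feedstock = 6.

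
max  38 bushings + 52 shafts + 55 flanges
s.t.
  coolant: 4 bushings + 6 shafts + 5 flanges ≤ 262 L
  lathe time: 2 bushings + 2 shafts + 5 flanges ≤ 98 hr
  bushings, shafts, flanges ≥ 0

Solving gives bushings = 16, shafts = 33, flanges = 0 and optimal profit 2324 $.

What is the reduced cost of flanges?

-5

Both coolant and lathe time are binding at x*.
The binding rows give the dual system: 4·y_coolant + 2·y_lathe time = 38 and 6·y_coolant + 2·y_lathe time = 52.
→ y_coolant = 7 and y_lathe time = 5.
Reduced cost of flanges: c₃ − yᵀa₃ = 55 − (7·5 + 5·5) = 55 − 60 = -5.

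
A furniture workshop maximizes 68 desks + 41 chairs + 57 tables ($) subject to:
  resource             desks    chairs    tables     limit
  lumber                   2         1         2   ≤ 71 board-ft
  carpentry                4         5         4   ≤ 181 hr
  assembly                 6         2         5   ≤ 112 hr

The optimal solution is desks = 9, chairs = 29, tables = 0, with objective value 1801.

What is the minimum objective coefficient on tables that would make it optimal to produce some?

60

At the optimum: lumber uses 47 of 71 (slack = 24); carpentry uses 181 of 181 (binding); assembly uses 112 of 112 (binding).
By complementary slackness, y = 0 for the non-binding constraint.
Dual feasibility on the basic columns requires 4·y_carpentry + 6·y_assembly = 68, 5·y_carpentry + 2·y_assembly = 41.
This yields shadow prices y_carpentry = 5, y_assembly = 8.
tables enters the basis when its profit ≥ yᵀa₃ = 5·4 + 8·5 = 60.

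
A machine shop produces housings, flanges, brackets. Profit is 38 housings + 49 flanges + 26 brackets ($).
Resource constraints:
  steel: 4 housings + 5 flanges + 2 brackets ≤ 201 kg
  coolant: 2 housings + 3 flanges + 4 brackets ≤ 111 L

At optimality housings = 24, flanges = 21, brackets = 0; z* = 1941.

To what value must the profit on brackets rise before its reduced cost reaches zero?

At the optimum: steel uses 201 of 201 (binding); coolant uses 111 of 111 (binding).
Dual feasibility on the basic columns requires 4·y_steel + 2·y_coolant = 38, 5·y_steel + 3·y_coolant = 49.
Solving: y_steel = 8, y_coolant = 3.
brackets enters the basis when its profit ≥ yᵀa₃ = 8·2 + 3·4 = 28.

28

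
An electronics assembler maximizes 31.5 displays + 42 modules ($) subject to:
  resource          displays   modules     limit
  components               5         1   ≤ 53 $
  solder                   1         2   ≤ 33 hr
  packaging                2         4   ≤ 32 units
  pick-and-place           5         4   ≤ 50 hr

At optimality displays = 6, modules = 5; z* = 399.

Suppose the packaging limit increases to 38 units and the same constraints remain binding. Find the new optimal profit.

441

Binding: packaging and pick-and-place. Non-binding: components (18 unused), solder (17 unused).
Since components, solder are not tight, their duals are 0.
The binding rows give the dual system: 2·y_packaging + 5·y_pick-and-place = 31.5 and 4·y_packaging + 4·y_pick-and-place = 42.
Solving: y_packaging = 7, y_pick-and-place = 3.5.
Δz = y_packaging·Δb = 7 × (6) = 42, so new z* = 399 + 42 = 441.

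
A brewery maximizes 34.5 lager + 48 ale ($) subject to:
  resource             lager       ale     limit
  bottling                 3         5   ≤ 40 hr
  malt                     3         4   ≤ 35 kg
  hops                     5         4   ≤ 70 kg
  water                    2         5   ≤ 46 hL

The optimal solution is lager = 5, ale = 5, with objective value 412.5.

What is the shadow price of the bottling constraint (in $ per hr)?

Binding: bottling and malt. Non-binding: hops (25 unused), water (11 unused).
By complementary slackness, y = 0 for the non-binding constraints.
The binding rows give the dual system: 3·y_bottling + 3·y_malt = 34.5 and 5·y_bottling + 4·y_malt = 48.
Solving: y_bottling = 2, y_malt = 9.5.
Shadow price of bottling = 2.

2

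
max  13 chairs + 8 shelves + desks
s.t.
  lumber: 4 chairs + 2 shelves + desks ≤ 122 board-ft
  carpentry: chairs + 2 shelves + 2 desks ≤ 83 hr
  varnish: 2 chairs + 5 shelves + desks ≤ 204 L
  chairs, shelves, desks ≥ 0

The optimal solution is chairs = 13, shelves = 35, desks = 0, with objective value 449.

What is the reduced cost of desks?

Binding: lumber and carpentry. Non-binding: varnish (3 unused).
Slack constraints have shadow price 0 (complementary slackness).
The binding rows give the dual system: 4·y_lumber + 1·y_carpentry = 13 and 2·y_lumber + 2·y_carpentry = 8.
→ y_lumber = 3 and y_carpentry = 1.
Reduced cost of desks: c₃ − yᵀa₃ = 1 − (3·1 + 1·2) = 1 − 5 = -4.

-4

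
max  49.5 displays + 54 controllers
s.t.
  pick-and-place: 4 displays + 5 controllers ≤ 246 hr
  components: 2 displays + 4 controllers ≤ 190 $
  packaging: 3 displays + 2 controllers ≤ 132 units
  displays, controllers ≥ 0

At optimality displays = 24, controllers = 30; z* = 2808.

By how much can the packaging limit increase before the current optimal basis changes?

Binding constraints: pick-and-place, packaging. The basis is B = [[4,5],[3,2]] with det -7.
Per unit increase in packaging, x* moves by d = (0.7143, -0.5714).
The basis stays optimal until controllers reaches 0; allowable increase = 52.5 units.

52.5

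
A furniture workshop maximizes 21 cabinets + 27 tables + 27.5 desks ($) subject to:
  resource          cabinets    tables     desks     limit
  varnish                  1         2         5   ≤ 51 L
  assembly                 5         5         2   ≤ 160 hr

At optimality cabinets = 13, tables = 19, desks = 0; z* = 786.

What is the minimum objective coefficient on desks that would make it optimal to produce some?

Both varnish and assembly are binding at x*.
Dual feasibility on the basic columns requires 1·y_varnish + 5·y_assembly = 21, 2·y_varnish + 5·y_assembly = 27.
This yields shadow prices y_varnish = 6, y_assembly = 3.
desks enters the basis when its profit ≥ yᵀa₃ = 6·5 + 3·2 = 36.

36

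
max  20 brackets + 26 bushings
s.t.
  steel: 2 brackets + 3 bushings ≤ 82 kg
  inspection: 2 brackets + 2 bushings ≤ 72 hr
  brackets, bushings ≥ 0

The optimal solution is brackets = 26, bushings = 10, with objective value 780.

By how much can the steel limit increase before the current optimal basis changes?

Binding constraints: steel, inspection. The basis is B = [[2,3],[2,2]] with det -2.
Per unit increase in steel, x* moves by d = (-1, 1).
The basis stays optimal until brackets reaches 0; allowable increase = 26 kg.

26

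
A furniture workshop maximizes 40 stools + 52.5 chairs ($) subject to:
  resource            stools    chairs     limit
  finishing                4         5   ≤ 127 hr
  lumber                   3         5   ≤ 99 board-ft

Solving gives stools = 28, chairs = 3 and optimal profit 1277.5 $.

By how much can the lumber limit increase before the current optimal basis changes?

28

Binding constraints: finishing, lumber. The basis is B = [[4,5],[3,5]] with det 5.
Per unit increase in lumber, x* moves by d = (-1, 0.8).
The basis stays optimal until stools reaches 0; allowable increase = 28 board-ft.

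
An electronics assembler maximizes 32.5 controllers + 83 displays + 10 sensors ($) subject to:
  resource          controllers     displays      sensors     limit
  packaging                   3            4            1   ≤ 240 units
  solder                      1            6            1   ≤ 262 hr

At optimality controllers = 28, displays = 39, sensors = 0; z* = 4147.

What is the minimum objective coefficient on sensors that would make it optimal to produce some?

Check each constraint at x*: packaging 240/240 (tight); solder 262/262 (tight).
Dual feasibility on the basic columns requires 3·y_packaging + 1·y_solder = 32.5, 4·y_packaging + 6·y_solder = 83.
This yields shadow prices y_packaging = 8, y_solder = 8.5.
sensors enters the basis when its profit ≥ yᵀa₃ = 8·1 + 8.5·1 = 16.5.

16.5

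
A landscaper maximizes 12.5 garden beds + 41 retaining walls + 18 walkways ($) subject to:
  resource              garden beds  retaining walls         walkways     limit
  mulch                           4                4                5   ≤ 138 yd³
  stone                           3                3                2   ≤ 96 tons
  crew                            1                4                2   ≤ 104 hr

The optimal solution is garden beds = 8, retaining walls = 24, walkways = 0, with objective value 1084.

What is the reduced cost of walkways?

At the optimum: mulch uses 128 of 138 (slack = 10); stone uses 96 of 96 (binding); crew uses 104 of 104 (binding).
By complementary slackness, y = 0 for the non-binding constraint.
The binding rows give the dual system: 3·y_stone + 1·y_crew = 12.5 and 3·y_stone + 4·y_crew = 41.
→ y_stone = 1 and y_crew = 9.5.
Reduced cost of walkways: c₃ − yᵀa₃ = 18 − (1·2 + 9.5·2) = 18 − 21 = -3.

-3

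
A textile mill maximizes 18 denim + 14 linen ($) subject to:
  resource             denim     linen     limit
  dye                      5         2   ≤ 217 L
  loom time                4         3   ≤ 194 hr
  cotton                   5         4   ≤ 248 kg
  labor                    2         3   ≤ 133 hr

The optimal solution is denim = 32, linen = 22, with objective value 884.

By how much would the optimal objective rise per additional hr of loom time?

Check each constraint at x*: dye 204/217 (slack 13); loom time 194/194 (tight); cotton 248/248 (tight); labor 130/133 (slack 3).
Since dye, labor are not tight, their duals are 0.
From A_Bᵀ y = c: 4·y_loom time + 5·y_cotton = 18; 3·y_loom time + 4·y_cotton = 14.
Solving: y_loom time = 2, y_cotton = 2.
Shadow price of loom time = 2.

2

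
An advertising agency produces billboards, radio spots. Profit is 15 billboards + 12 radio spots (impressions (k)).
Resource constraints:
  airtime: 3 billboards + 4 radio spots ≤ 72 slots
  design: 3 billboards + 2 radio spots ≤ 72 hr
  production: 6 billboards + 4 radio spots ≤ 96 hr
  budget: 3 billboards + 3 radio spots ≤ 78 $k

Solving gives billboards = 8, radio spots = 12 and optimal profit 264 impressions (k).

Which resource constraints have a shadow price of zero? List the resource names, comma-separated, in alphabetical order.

budget, design

airtime: 72/72 (binding)
design: 48/72 (slack 24)
production: 96/96 (binding)
budget: 60/78 (slack 18)
By complementary slackness, a constraint with positive slack has shadow price 0 → budget, design.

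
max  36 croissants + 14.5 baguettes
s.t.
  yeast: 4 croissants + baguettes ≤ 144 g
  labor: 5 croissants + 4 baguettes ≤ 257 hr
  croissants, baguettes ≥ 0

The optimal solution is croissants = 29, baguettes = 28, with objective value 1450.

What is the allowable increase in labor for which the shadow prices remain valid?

Binding constraints: yeast, labor. The basis is B = [[4,1],[5,4]] with det 11.
Per unit increase in labor, x* moves by d = (-0.0909, 0.3636).
The basis stays optimal until croissants reaches 0; allowable increase = 319 hr.

319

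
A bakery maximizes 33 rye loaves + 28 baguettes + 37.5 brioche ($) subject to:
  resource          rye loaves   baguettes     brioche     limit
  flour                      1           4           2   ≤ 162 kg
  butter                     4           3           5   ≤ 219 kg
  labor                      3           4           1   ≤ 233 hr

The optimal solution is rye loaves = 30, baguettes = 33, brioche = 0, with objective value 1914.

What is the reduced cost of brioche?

Binding: flour and butter. Non-binding: labor (11 unused).
Since labor is not tight, its dual is 0.
The binding rows give the dual system: 1·y_flour + 4·y_butter = 33 and 4·y_flour + 3·y_butter = 28.
→ y_flour = 1 and y_butter = 8.
Reduced cost of brioche: c₃ − yᵀa₃ = 37.5 − (1·2 + 8·5) = 37.5 − 42 = -4.5.

-4.5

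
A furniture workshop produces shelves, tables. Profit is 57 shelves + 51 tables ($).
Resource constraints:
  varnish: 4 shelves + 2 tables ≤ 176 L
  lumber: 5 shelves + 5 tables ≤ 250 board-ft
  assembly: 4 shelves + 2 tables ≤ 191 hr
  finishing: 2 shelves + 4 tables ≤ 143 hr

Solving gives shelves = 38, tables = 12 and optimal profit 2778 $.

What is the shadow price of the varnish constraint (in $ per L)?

Binding: varnish and lumber. Non-binding: assembly (15 unused), finishing (19 unused).
By complementary slackness, y = 0 for the non-binding constraints.
Dual feasibility on the basic columns requires 4·y_varnish + 5·y_lumber = 57, 2·y_varnish + 5·y_lumber = 51.
Solving: y_varnish = 3, y_lumber = 9.
Shadow price of varnish = 3.

3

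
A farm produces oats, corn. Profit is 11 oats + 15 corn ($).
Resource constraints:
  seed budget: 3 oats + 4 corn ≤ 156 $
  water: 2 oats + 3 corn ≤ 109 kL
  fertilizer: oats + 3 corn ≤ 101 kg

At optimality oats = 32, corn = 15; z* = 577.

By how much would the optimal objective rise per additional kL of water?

Check each constraint at x*: seed budget 156/156 (tight); water 109/109 (tight); fertilizer 77/101 (slack 24).
By complementary slackness, y = 0 for the non-binding constraint.
From A_Bᵀ y = c: 3·y_seed budget + 2·y_water = 11; 4·y_seed budget + 3·y_water = 15.
This yields shadow prices y_seed budget = 3, y_water = 1.
Shadow price of water = 1.

1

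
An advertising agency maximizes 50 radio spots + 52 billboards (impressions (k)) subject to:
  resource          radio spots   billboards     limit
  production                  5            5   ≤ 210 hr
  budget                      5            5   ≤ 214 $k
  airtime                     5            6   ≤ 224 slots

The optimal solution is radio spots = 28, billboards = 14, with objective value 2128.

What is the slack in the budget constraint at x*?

budget used = 5·28 + 5·14 = 210; slack = 214 − 210 = 4.

4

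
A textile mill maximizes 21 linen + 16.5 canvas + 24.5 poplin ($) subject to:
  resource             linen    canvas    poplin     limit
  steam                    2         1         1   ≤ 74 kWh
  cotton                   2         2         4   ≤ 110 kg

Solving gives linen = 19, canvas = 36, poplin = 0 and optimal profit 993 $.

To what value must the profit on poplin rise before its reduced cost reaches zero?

28.5

Check each constraint at x*: steam 74/74 (tight); cotton 110/110 (tight).
Dual feasibility on the basic columns requires 2·y_steam + 2·y_cotton = 21, 1·y_steam + 2·y_cotton = 16.5.
This yields shadow prices y_steam = 4.5, y_cotton = 6.
poplin enters the basis when its profit ≥ yᵀa₃ = 4.5·1 + 6·4 = 28.5.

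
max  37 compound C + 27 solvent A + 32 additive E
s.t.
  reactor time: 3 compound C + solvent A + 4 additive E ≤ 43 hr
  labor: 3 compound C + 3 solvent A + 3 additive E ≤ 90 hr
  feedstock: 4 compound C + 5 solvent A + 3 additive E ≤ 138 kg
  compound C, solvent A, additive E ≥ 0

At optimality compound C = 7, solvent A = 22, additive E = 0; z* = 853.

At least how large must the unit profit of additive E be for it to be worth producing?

Check each constraint at x*: reactor time 43/43 (tight); labor 87/90 (slack 3); feedstock 138/138 (tight).
Slack constraints have shadow price 0 (complementary slackness).
From A_Bᵀ y = c: 3·y_reactor time + 4·y_feedstock = 37; 1·y_reactor time + 5·y_feedstock = 27.
→ y_reactor time = 7 and y_feedstock = 4.
additive E enters the basis when its profit ≥ yᵀa₃ = 7·4 + 4·3 = 40.

40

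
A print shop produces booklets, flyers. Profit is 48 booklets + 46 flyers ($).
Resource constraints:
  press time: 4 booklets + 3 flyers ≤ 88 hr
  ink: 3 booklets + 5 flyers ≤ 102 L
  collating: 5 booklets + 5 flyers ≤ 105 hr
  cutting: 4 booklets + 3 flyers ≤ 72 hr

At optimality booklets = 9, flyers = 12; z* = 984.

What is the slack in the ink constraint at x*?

15

ink used = 3·9 + 5·12 = 87; slack = 102 − 87 = 15.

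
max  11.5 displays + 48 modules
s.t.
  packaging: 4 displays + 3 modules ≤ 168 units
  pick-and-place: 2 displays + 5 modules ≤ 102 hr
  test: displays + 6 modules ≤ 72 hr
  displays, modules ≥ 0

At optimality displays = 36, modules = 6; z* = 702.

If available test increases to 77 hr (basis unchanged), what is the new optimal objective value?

729.5

Binding: pick-and-place and test. Non-binding: packaging (6 unused).
Since packaging is not tight, its dual is 0.
The binding rows give the dual system: 2·y_pick-and-place + 1·y_test = 11.5 and 5·y_pick-and-place + 6·y_test = 48.
This yields shadow prices y_pick-and-place = 3, y_test = 5.5.
Δz = y_test·Δb = 5.5 × (5) = 27.5, so new z* = 702 + 27.5 = 729.5.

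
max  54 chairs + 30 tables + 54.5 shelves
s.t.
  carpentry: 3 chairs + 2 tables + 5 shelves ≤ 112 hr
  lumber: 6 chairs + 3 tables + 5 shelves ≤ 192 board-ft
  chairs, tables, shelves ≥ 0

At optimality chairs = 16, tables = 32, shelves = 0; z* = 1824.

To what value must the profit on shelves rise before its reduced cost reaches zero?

Check each constraint at x*: carpentry 112/112 (tight); lumber 192/192 (tight).
Dual feasibility on the basic columns requires 3·y_carpentry + 6·y_lumber = 54, 2·y_carpentry + 3·y_lumber = 30.
→ y_carpentry = 6 and y_lumber = 6.
shelves enters the basis when its profit ≥ yᵀa₃ = 6·5 + 6·5 = 60.

60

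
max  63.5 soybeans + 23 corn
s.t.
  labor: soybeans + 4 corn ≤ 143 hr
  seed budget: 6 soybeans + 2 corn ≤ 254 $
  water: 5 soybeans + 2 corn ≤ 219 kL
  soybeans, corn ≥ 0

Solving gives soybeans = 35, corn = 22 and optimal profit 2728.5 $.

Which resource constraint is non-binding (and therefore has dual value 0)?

labor

labor: 123/143 (slack 20)
seed budget: 254/254 (binding)
water: 219/219 (binding)
By complementary slackness, a constraint with positive slack has shadow price 0 → labor.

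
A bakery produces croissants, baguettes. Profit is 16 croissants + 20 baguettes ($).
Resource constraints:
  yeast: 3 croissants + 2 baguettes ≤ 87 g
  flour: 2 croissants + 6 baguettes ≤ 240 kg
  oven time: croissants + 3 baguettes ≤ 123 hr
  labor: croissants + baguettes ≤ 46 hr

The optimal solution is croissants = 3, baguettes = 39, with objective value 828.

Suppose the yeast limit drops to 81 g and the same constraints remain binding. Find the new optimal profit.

Binding: yeast and flour. Non-binding: oven time (3 unused), labor (4 unused).
Since oven time, labor are not tight, their duals are 0.
Dual feasibility on the basic columns requires 3·y_yeast + 2·y_flour = 16, 2·y_yeast + 6·y_flour = 20.
Solving: y_yeast = 4, y_flour = 2.
Δz = y_yeast·Δb = 4 × (-6) = -24, so new z* = 828 − 24 = 804.

804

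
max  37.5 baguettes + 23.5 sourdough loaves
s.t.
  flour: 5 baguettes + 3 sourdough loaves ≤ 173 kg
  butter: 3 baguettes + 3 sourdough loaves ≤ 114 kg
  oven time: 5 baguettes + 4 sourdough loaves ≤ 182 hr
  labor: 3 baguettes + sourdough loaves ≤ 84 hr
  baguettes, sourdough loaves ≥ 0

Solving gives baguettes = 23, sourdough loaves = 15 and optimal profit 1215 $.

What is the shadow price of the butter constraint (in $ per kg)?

5.5

Check each constraint at x*: flour 160/173 (slack 13); butter 114/114 (tight); oven time 175/182 (slack 7); labor 84/84 (tight).
Since flour, oven time are not tight, their duals are 0.
From A_Bᵀ y = c: 3·y_butter + 3·y_labor = 37.5; 3·y_butter + 1·y_labor = 23.5.
Solving: y_butter = 5.5, y_labor = 7.
Shadow price of butter = 5.5.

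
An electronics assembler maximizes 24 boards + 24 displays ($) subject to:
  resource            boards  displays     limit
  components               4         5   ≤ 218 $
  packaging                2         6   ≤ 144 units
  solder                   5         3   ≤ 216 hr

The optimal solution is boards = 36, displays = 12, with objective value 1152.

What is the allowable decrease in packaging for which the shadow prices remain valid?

57.6

Binding constraints: packaging, solder. The basis is B = [[2,6],[5,3]] with det -24.
Per unit decrease in packaging, x* moves by d = (0.125, -0.2083).
The basis stays optimal until displays reaches 0; allowable decrease = 57.6 units.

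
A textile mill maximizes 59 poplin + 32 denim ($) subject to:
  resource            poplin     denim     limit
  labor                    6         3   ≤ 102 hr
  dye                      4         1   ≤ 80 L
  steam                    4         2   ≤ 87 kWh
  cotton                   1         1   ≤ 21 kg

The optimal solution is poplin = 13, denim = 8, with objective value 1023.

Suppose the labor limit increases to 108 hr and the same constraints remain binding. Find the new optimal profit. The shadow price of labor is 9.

1077

Δb = 6, so new z* = 1023 + (9)·(6) = 1023 + 54 = 1077.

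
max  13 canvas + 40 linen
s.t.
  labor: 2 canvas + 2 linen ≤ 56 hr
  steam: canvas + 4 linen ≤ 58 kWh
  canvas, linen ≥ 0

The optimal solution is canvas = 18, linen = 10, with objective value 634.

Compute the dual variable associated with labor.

At the optimum: labor uses 56 of 56 (binding); steam uses 58 of 58 (binding).
The binding rows give the dual system: 2·y_labor + 1·y_steam = 13 and 2·y_labor + 4·y_steam = 40.
This yields shadow prices y_labor = 2, y_steam = 9.
Shadow price of labor = 2.

2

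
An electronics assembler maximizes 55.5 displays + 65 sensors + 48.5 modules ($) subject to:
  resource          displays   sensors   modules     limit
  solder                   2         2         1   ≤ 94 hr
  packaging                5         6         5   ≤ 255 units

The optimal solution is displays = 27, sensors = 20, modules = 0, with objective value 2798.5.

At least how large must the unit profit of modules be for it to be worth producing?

51.5

At the optimum: solder uses 94 of 94 (binding); packaging uses 255 of 255 (binding).
Dual feasibility on the basic columns requires 2·y_solder + 5·y_packaging = 55.5, 2·y_solder + 6·y_packaging = 65.
This yields shadow prices y_solder = 4, y_packaging = 9.5.
modules enters the basis when its profit ≥ yᵀa₃ = 4·1 + 9.5·5 = 51.5.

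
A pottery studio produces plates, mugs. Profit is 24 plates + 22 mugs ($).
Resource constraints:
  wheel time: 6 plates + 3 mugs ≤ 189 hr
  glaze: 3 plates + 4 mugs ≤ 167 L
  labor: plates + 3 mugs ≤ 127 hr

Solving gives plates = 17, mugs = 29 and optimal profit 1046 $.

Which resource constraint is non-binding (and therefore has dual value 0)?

labor

wheel time: 189/189 (binding)
glaze: 167/167 (binding)
labor: 104/127 (slack 23)
By complementary slackness, a constraint with positive slack has shadow price 0 → labor.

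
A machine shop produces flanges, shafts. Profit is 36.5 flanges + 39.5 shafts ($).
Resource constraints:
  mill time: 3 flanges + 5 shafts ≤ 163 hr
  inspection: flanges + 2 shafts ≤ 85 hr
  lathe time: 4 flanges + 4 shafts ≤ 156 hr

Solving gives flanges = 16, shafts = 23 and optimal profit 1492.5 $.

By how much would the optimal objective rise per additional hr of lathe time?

8

At the optimum: mill time uses 163 of 163 (binding); inspection uses 62 of 85 (slack = 23); lathe time uses 156 of 156 (binding).
Since inspection is not tight, its dual is 0.
Dual feasibility on the basic columns requires 3·y_mill time + 4·y_lathe time = 36.5, 5·y_mill time + 4·y_lathe time = 39.5.
Solving: y_mill time = 1.5, y_lathe time = 8.
Shadow price of lathe time = 8.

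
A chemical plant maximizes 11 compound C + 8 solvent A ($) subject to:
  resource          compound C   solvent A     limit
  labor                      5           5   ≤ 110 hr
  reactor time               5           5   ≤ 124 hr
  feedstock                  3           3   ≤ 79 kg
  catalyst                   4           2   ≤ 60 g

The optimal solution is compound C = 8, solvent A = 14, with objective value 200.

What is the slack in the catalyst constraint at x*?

catalyst used = 4·8 + 2·14 = 60; slack = 60 − 60 = 0.

0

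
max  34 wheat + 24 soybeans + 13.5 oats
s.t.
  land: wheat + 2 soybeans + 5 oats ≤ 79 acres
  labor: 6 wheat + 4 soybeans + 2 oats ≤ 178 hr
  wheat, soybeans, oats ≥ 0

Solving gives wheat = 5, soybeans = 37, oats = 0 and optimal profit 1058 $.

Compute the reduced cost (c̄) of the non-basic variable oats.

Check each constraint at x*: land 79/79 (tight); labor 178/178 (tight).
From A_Bᵀ y = c: 1·y_land + 6·y_labor = 34; 2·y_land + 4·y_labor = 24.
→ y_land = 1 and y_labor = 5.5.
Reduced cost of oats: c₃ − yᵀa₃ = 13.5 − (1·5 + 5.5·2) = 13.5 − 16 = -2.5.

-2.5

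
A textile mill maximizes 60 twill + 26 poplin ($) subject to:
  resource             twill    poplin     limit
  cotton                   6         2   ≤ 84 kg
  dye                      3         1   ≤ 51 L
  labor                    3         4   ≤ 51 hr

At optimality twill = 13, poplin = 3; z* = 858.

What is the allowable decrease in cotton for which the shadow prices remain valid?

Binding constraints: cotton, labor. The basis is B = [[6,2],[3,4]] with det 18.
Per unit decrease in cotton, x* moves by d = (-0.2222, 0.1667).
The basis stays optimal until twill reaches 0; allowable decrease = 58.5 kg.

58.5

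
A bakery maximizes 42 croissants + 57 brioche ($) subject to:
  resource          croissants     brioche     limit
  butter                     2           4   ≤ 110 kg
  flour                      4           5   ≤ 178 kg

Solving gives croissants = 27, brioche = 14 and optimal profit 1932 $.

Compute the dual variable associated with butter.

Check each constraint at x*: butter 110/110 (tight); flour 178/178 (tight).
Dual feasibility on the basic columns requires 2·y_butter + 4·y_flour = 42, 4·y_butter + 5·y_flour = 57.
Solving: y_butter = 3, y_flour = 9.
Shadow price of butter = 3.

3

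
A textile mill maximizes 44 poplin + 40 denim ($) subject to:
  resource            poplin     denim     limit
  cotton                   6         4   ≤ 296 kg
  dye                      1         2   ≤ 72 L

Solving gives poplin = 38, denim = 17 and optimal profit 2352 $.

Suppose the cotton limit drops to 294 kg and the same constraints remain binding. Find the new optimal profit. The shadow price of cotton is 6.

Δb = -2, so new z* = 2352 + (6)·(-2) = 2352 − 12 = 2340.

2340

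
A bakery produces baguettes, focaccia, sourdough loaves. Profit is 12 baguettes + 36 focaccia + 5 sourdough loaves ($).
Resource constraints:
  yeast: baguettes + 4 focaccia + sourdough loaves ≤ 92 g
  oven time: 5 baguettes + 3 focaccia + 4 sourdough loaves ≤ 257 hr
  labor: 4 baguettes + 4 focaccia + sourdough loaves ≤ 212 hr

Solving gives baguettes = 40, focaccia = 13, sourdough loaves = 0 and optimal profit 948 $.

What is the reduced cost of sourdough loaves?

Binding: yeast and labor. Non-binding: oven time (18 unused).
Slack constraints have shadow price 0 (complementary slackness).
Dual feasibility on the basic columns requires 1·y_yeast + 4·y_labor = 12, 4·y_yeast + 4·y_labor = 36.
Solving: y_yeast = 8, y_labor = 1.
Reduced cost of sourdough loaves: c₃ − yᵀa₃ = 5 − (8·1 + 1·1) = 5 − 9 = -4.

-4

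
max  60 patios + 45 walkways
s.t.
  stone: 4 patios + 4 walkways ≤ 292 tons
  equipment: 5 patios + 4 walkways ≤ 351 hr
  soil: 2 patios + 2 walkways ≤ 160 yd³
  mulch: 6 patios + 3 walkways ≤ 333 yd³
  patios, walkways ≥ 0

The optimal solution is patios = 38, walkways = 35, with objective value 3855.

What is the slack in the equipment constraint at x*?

equipment used = 5·38 + 4·35 = 330; slack = 351 − 330 = 21.

21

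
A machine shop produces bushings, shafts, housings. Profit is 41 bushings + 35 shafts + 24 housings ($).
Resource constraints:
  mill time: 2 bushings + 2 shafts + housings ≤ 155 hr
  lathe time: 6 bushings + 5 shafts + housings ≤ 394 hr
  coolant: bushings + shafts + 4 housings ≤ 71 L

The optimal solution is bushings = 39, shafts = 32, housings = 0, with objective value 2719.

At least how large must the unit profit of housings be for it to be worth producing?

26

Check each constraint at x*: mill time 142/155 (slack 13); lathe time 394/394 (tight); coolant 71/71 (tight).
Since mill time is not tight, its dual is 0.
Dual feasibility on the basic columns requires 6·y_lathe time + 1·y_coolant = 41, 5·y_lathe time + 1·y_coolant = 35.
Solving: y_lathe time = 6, y_coolant = 5.
housings enters the basis when its profit ≥ yᵀa₃ = 6·1 + 5·4 = 26.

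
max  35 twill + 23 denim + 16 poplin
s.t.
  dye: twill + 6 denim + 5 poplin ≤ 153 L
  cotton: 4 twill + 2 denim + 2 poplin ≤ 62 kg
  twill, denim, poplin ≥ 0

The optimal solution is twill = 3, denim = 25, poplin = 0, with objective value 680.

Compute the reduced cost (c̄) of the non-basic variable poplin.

-6

Both dye and cotton are binding at x*.
From A_Bᵀ y = c: 1·y_dye + 4·y_cotton = 35; 6·y_dye + 2·y_cotton = 23.
This yields shadow prices y_dye = 1, y_cotton = 8.5.
Reduced cost of poplin: c₃ − yᵀa₃ = 16 − (1·5 + 8.5·2) = 16 − 22 = -6.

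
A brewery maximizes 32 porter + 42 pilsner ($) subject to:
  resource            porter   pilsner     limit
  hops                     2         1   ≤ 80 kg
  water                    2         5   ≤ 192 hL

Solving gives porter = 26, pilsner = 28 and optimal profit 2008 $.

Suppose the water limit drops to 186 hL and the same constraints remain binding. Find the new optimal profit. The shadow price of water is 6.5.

1969

Δb = -6, so new z* = 2008 + (6.5)·(-6) = 2008 − 39 = 1969.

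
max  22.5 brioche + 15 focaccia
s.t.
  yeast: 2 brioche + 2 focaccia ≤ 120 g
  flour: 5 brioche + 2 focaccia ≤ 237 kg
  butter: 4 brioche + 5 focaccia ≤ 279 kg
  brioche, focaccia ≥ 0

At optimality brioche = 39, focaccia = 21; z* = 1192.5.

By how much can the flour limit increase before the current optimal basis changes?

63

Binding constraints: yeast, flour. The basis is B = [[2,2],[5,2]] with det -6.
Per unit increase in flour, x* moves by d = (0.3333, -0.3333).
The basis stays optimal until focaccia reaches 0; allowable increase = 63 kg.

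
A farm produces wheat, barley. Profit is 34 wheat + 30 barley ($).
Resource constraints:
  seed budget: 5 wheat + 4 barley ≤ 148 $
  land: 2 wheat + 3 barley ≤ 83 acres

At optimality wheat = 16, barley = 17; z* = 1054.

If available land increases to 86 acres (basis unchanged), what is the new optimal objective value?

1060

Both seed budget and land are binding at x*.
The binding rows give the dual system: 5·y_seed budget + 2·y_land = 34 and 4·y_seed budget + 3·y_land = 30.
Solving: y_seed budget = 6, y_land = 2.
Δz = y_land·Δb = 2 × (3) = 6, so new z* = 1054 + 6 = 1060.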